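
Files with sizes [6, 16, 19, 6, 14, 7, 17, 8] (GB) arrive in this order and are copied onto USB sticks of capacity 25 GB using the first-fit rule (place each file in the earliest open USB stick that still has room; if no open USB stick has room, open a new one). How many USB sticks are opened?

4

  6 → USB stick 1 (new)  [load 6/25]
  16 → USB stick 1  [load 22/25]
  19 → USB stick 2 (new)  [load 19/25]
  6 → USB stick 2  [load 25/25]
  14 → USB stick 3 (new)  [load 14/25]
  7 → USB stick 3  [load 21/25]
  17 → USB stick 4 (new)  [load 17/25]
  8 → USB stick 4  [load 25/25]
4 USB sticks opened.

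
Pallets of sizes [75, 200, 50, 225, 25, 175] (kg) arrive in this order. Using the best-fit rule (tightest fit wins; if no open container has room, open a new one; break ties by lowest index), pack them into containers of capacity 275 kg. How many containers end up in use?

  75 → container 1 (new)  [load 75/275]
  200 → container 1  [load 275/275]
  50 → container 2 (new)  [load 50/275]
  225 → container 2  [load 275/275]
  25 → container 3 (new)  [load 25/275]
  175 → container 3  [load 200/275]
3 containers opened.

3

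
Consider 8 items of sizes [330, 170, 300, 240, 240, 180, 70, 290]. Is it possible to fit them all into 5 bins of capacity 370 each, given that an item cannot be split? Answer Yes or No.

Total = 1820; ⌈1820/370⌉ = 5.
The bound of 5 does not rule out 5, but exhaustive search shows no assignment into 5 bins of capacity 370 exists — the minimum is 6.

No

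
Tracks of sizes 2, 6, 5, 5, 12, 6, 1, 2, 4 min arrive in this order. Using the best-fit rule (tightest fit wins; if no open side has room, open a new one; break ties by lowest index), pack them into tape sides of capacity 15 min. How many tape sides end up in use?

  2 → side 1 (new)  [load 2/15]
  6 → side 1  [load 8/15]
  5 → side 1  [load 13/15]
  5 → side 2 (new)  [load 5/15]
  12 → side 3 (new)  [load 12/15]
  6 → side 2  [load 11/15]
  1 → side 1  [load 14/15]
  2 → side 3  [load 14/15]
  4 → side 2  [load 15/15]
3 tape sides opened.

3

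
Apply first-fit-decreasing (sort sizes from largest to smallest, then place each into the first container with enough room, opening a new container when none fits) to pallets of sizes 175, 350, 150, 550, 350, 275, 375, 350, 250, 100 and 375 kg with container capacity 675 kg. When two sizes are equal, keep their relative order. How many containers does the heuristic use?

Sorted descending: 550, 375, 375, 350, 350, 350, 275, 250, 175, 150, 100.
  550 → container 1 (new)  [load 550/675]
  375 → container 2 (new)  [load 375/675]
  375 → container 3 (new)  [load 375/675]
  350 → container 4 (new)  [load 350/675]
  350 → container 5 (new)  [load 350/675]
  350 → container 6 (new)  [load 350/675]
  275 → container 2  [load 650/675]
  250 → container 3  [load 625/675]
  175 → container 4  [load 525/675]
  150 → container 4  [load 675/675]
  100 → container 1  [load 650/675]
6 containers opened.

6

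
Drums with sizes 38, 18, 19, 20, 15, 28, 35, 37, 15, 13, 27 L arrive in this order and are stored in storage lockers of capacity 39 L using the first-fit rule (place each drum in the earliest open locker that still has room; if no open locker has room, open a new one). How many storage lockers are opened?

  38 → locker 1 (new)  [load 38/39]
  18 → locker 2 (new)  [load 18/39]
  19 → locker 2  [load 37/39]
  20 → locker 3 (new)  [load 20/39]
  15 → locker 3  [load 35/39]
  28 → locker 4 (new)  [load 28/39]
  35 → locker 5 (new)  [load 35/39]
  37 → locker 6 (new)  [load 37/39]
  15 → locker 7 (new)  [load 15/39]
  13 → locker 7  [load 28/39]
  27 → locker 8 (new)  [load 27/39]
8 storage lockers opened.

8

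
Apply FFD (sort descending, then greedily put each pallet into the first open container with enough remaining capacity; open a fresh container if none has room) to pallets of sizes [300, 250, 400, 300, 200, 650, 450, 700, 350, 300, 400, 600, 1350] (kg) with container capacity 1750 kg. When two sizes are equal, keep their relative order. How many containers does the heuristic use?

4

Sorted descending: 1350, 700, 650, 600, 450, 400, 400, 350, 300, 300, 300, 250, 200.
  1350 → container 1 (new)  [load 1350/1750]
  700 → container 2 (new)  [load 700/1750]
  650 → container 2  [load 1350/1750]
  600 → container 3 (new)  [load 600/1750]
  450 → container 3  [load 1050/1750]
  400 → container 1  [load 1750/1750]
  400 → container 2  [load 1750/1750]
  350 → container 3  [load 1400/1750]
  300 → container 3  [load 1700/1750]
  300 → container 4 (new)  [load 300/1750]
  300 → container 4  [load 600/1750]
  250 → container 4  [load 850/1750]
  200 → container 4  [load 1050/1750]
4 containers opened.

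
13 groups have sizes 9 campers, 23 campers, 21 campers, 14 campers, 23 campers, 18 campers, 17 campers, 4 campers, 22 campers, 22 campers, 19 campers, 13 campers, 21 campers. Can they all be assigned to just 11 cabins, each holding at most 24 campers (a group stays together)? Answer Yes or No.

A valid assignment using 11 cabins:
  cabin 1: 23 = 23
  cabin 2: 23 = 23
  cabin 3: 22 = 22
  cabin 4: 22 = 22
  cabin 5: 21 = 21
  cabin 6: 21 = 21
  cabin 7: 19 + 4 = 23
  cabin 8: 18 = 18
  cabin 9: 17 = 17
  cabin 10: 14 + 9 = 23
  cabin 11: 13 = 13
Every load is within 24 campers, so 11 cabins suffice.

Yes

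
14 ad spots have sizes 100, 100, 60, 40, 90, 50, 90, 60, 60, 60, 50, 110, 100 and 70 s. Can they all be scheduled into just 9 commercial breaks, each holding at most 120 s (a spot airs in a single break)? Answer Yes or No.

Total = 1040 s; ⌈1040/120⌉ = 9.
The bound of 9 does not rule out 9, but exhaustive search shows no assignment into 9 commercial breaks of capacity 120 s exists — the minimum is 10.

No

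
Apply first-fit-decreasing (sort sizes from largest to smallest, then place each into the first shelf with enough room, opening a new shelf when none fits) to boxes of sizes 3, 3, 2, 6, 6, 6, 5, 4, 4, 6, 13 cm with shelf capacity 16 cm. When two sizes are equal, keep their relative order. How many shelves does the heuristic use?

Sorted descending: 13, 6, 6, 6, 6, 5, 4, 4, 3, 3, 2.
  13 → shelf 1 (new)  [load 13/16]
  6 → shelf 2 (new)  [load 6/16]
  6 → shelf 2  [load 12/16]
  6 → shelf 3 (new)  [load 6/16]
  6 → shelf 3  [load 12/16]
  5 → shelf 4 (new)  [load 5/16]
  4 → shelf 2  [load 16/16]
  4 → shelf 3  [load 16/16]
  3 → shelf 1  [load 16/16]
  3 → shelf 4  [load 8/16]
  2 → shelf 4  [load 10/16]
4 shelves opened.

4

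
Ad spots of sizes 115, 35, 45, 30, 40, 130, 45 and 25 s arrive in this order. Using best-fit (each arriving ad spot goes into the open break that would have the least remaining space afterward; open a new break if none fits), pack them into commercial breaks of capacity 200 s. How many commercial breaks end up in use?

  115 → break 1 (new)  [load 115/200]
  35 → break 1  [load 150/200]
  45 → break 1  [load 195/200]
  30 → break 2 (new)  [load 30/200]
  40 → break 2  [load 70/200]
  130 → break 2  [load 200/200]
  45 → break 3 (new)  [load 45/200]
  25 → break 3  [load 70/200]
3 commercial breaks opened.

3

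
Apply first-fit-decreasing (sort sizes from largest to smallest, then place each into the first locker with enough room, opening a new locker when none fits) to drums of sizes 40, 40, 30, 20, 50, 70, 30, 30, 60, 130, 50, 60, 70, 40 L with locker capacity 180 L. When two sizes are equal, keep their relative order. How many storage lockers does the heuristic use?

5

Sorted descending: 130, 70, 70, 60, 60, 50, 50, 40, 40, 40, 30, 30, 30, 20.
  130 → locker 1 (new)  [load 130/180]
  70 → locker 2 (new)  [load 70/180]
  70 → locker 2  [load 140/180]
  60 → locker 3 (new)  [load 60/180]
  60 → locker 3  [load 120/180]
  50 → locker 1  [load 180/180]
  50 → locker 3  [load 170/180]
  40 → locker 2  [load 180/180]
  40 → locker 4 (new)  [load 40/180]
  40 → locker 4  [load 80/180]
  30 → locker 4  [load 110/180]
  30 → locker 4  [load 140/180]
  30 → locker 4  [load 170/180]
  20 → locker 5 (new)  [load 20/180]
5 storage lockers opened.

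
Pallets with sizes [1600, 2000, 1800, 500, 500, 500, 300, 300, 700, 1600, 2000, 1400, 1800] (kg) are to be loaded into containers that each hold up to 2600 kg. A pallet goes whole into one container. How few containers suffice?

Total = 2000 + 2000 + 1800 + 1800 + 1600 + 1600 + 1400 + 700 + 500 + 500 + 500 + 300 + 300 = 15000 kg.
Lower bound: ⌈15000/2600⌉ = 6 containers.
Also, 7 pallets each exceed 1300 kg, and no two of those can share a container, so at least 7 containers are needed.
A packing using 7 containers:
  container 1: 2000 + 500 = 2500
  container 2: 2000 + 500 = 2500
  container 3: 1800 + 700 = 2500
  container 4: 1800 + 500 + 300 = 2600
  container 5: 1600 + 300 = 1900
  container 6: 1600 = 1600
  container 7: 1400 = 1400
This matches the lower bound, so 7 is optimal.

7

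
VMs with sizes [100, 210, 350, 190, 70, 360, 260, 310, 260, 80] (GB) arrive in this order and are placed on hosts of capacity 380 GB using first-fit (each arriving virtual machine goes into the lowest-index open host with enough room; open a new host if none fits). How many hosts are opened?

7

  100 → host 1 (new)  [load 100/380]
  210 → host 1  [load 310/380]
  350 → host 2 (new)  [load 350/380]
  190 → host 3 (new)  [load 190/380]
  70 → host 1  [load 380/380]
  360 → host 4 (new)  [load 360/380]
  260 → host 5 (new)  [load 260/380]
  310 → host 6 (new)  [load 310/380]
  260 → host 7 (new)  [load 260/380]
  80 → host 3  [load 270/380]
7 hosts opened.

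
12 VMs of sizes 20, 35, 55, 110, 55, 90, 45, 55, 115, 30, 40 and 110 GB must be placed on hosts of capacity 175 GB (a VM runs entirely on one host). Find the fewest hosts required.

5

Total = 115 + 110 + 110 + 90 + 55 + 55 + 55 + 45 + 40 + 35 + 30 + 20 = 760 GB.
Lower bound: ⌈760/175⌉ = 5 hosts.
A packing using 5 hosts:
  host 1: 115 + 55 = 170
  host 2: 110 + 55 = 165
  host 3: 110 + 55 = 165
  host 4: 90 + 45 + 40 = 175
  host 5: 35 + 30 + 20 = 85
This matches the lower bound, so 5 is optimal.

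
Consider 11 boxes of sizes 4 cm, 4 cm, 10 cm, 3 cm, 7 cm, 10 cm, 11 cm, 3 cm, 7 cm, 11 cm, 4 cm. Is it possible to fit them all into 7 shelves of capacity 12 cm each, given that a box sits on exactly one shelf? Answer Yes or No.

Yes

A valid assignment using 7 shelves:
  shelf 1: 11 = 11
  shelf 2: 11 = 11
  shelf 3: 10 = 10
  shelf 4: 10 = 10
  shelf 5: 7 + 4 = 11
  shelf 6: 7 + 4 = 11
  shelf 7: 4 + 3 + 3 = 10
Every load is within 12 cm, so 7 shelves suffice.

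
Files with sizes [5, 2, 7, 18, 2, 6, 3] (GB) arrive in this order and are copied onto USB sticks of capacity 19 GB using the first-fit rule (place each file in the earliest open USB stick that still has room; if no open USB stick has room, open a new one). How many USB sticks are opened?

3

  5 → USB stick 1 (new)  [load 5/19]
  2 → USB stick 1  [load 7/19]
  7 → USB stick 1  [load 14/19]
  18 → USB stick 2 (new)  [load 18/19]
  2 → USB stick 1  [load 16/19]
  6 → USB stick 3 (new)  [load 6/19]
  3 → USB stick 1  [load 19/19]
3 USB sticks opened.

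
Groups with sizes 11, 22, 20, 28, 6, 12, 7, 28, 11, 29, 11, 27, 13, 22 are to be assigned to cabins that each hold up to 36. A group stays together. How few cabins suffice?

8

Total = 29 + 28 + 28 + 27 + 22 + 22 + 20 + 13 + 12 + 11 + 11 + 11 + 7 + 6 = 247.
Lower bound: ⌈247/36⌉ = 7 cabins.
A packing using 8 cabins:
  cabin 1: 29 + 7 = 36
  cabin 2: 28 + 6 = 34
  cabin 3: 28 = 28
  cabin 4: 27 = 27
  cabin 5: 22 + 13 = 35
  cabin 6: 22 + 12 = 34
  cabin 7: 20 + 11 = 31
  cabin 8: 11 + 11 = 22
No arrangement into 7 cabins stays within capacity, so 8 is optimal.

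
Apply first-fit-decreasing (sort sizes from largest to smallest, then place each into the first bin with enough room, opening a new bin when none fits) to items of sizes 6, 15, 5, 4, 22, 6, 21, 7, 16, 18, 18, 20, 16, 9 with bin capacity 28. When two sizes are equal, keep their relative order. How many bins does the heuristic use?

Sorted descending: 22, 21, 20, 18, 18, 16, 16, 15, 9, 7, 6, 6, 5, 4.
  22 → bin 1 (new)  [load 22/28]
  21 → bin 2 (new)  [load 21/28]
  20 → bin 3 (new)  [load 20/28]
  18 → bin 4 (new)  [load 18/28]
  18 → bin 5 (new)  [load 18/28]
  16 → bin 6 (new)  [load 16/28]
  16 → bin 7 (new)  [load 16/28]
  15 → bin 8 (new)  [load 15/28]
  9 → bin 4  [load 27/28]
  7 → bin 2  [load 28/28]
  6 → bin 1  [load 28/28]
  6 → bin 3  [load 26/28]
  5 → bin 5  [load 23/28]
  4 → bin 5  [load 27/28]
8 bins opened.

8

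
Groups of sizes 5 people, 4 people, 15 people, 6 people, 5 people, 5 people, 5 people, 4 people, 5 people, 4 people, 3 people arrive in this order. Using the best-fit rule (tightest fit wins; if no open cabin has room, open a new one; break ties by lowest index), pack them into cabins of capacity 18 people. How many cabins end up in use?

  5 → cabin 1 (new)  [load 5/18]
  4 → cabin 1  [load 9/18]
  15 → cabin 2 (new)  [load 15/18]
  6 → cabin 1  [load 15/18]
  5 → cabin 3 (new)  [load 5/18]
  5 → cabin 3  [load 10/18]
  5 → cabin 3  [load 15/18]
  4 → cabin 4 (new)  [load 4/18]
  5 → cabin 4  [load 9/18]
  4 → cabin 4  [load 13/18]
  3 → cabin 1  [load 18/18]
4 cabins opened.

4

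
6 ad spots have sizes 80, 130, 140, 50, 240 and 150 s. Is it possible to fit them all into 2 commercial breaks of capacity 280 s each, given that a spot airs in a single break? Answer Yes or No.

Total = 790 s; ⌈790/280⌉ = 3.
At least 3 commercial breaks are required, but only 2 are allowed.

No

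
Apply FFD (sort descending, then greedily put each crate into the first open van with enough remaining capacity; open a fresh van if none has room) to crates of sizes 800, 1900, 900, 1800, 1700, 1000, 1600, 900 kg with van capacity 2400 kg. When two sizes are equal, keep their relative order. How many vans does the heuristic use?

6

Sorted descending: 1900, 1800, 1700, 1600, 1000, 900, 900, 800.
  1900 → van 1 (new)  [load 1900/2400]
  1800 → van 2 (new)  [load 1800/2400]
  1700 → van 3 (new)  [load 1700/2400]
  1600 → van 4 (new)  [load 1600/2400]
  1000 → van 5 (new)  [load 1000/2400]
  900 → van 5  [load 1900/2400]
  900 → van 6 (new)  [load 900/2400]
  800 → van 4  [load 2400/2400]
6 vans opened.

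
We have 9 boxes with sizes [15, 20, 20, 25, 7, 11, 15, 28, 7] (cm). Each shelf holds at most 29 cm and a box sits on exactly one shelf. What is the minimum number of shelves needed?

Total = 28 + 25 + 20 + 20 + 15 + 15 + 11 + 7 + 7 = 148 cm.
Lower bound: ⌈148/29⌉ = 6 shelves.
A packing using 6 shelves:
  shelf 1: 28 = 28
  shelf 2: 25 = 25
  shelf 3: 20 + 7 = 27
  shelf 4: 20 + 7 = 27
  shelf 5: 15 + 11 = 26
  shelf 6: 15 = 15
This matches the lower bound, so 6 is optimal.

6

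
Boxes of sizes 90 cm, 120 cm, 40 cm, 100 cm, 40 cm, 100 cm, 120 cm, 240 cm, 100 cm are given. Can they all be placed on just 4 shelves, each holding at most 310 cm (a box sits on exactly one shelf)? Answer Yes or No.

Yes

A valid assignment using 4 shelves:
  shelf 1: 240 + 40 = 280
  shelf 2: 120 + 120 + 40 = 280
  shelf 3: 100 + 100 + 100 = 300
  shelf 4: 90 = 90
Every load is within 310 cm, so 4 shelves suffice.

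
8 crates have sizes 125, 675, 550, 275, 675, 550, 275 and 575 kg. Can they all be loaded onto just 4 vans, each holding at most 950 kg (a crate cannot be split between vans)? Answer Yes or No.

Total = 3700 kg; ⌈3700/950⌉ = 4.
5 crates each exceed half the capacity and cannot share a van, forcing at least 5 vans.
At least 5 vans are required, but only 4 are allowed.

No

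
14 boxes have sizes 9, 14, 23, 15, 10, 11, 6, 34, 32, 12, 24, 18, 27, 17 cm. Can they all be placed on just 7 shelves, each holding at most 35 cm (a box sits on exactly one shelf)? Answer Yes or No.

Total = 252 cm; ⌈252/35⌉ = 8.
At least 8 shelves are required, but only 7 are allowed.

No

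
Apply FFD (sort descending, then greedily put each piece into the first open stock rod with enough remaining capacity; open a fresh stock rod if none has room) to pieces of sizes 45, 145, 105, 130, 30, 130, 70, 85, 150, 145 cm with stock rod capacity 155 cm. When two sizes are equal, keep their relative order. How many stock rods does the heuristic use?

Sorted descending: 150, 145, 145, 130, 130, 105, 85, 70, 45, 30.
  150 → stock rod 1 (new)  [load 150/155]
  145 → stock rod 2 (new)  [load 145/155]
  145 → stock rod 3 (new)  [load 145/155]
  130 → stock rod 4 (new)  [load 130/155]
  130 → stock rod 5 (new)  [load 130/155]
  105 → stock rod 6 (new)  [load 105/155]
  85 → stock rod 7 (new)  [load 85/155]
  70 → stock rod 7  [load 155/155]
  45 → stock rod 6  [load 150/155]
  30 → stock rod 8 (new)  [load 30/155]
8 stock rods opened.

8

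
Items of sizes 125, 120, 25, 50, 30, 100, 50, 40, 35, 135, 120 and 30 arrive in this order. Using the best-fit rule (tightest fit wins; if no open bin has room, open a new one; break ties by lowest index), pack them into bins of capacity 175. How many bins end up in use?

  125 → bin 1 (new)  [load 125/175]
  120 → bin 2 (new)  [load 120/175]
  25 → bin 1  [load 150/175]
  50 → bin 2  [load 170/175]
  30 → bin 3 (new)  [load 30/175]
  100 → bin 3  [load 130/175]
  50 → bin 4 (new)  [load 50/175]
  40 → bin 3  [load 170/175]
  35 → bin 4  [load 85/175]
  135 → bin 5 (new)  [load 135/175]
  120 → bin 6 (new)  [load 120/175]
  30 → bin 5  [load 165/175]
6 bins opened.

6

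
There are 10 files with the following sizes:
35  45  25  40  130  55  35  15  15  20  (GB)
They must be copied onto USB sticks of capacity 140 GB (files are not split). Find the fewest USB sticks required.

4

Total = 130 + 55 + 45 + 40 + 35 + 35 + 25 + 20 + 15 + 15 = 415 GB.
Lower bound: ⌈415/140⌉ = 3 USB sticks.
A packing using 4 USB sticks:
  USB stick 1: 130 = 130
  USB stick 2: 55 + 45 + 40 = 140
  USB stick 3: 35 + 35 + 25 + 20 + 15 = 130
  USB stick 4: 15 = 15
No arrangement into 3 USB sticks stays within capacity, so 4 is optimal.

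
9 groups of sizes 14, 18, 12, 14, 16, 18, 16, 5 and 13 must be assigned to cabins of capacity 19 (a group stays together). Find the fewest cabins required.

8

Total = 18 + 18 + 16 + 16 + 14 + 14 + 13 + 12 + 5 = 126.
Lower bound: ⌈126/19⌉ = 7 cabins.
Also, 8 groups each exceed 19/2, and no two of those can share a cabin, so at least 8 cabins are needed.
A packing using 8 cabins:
  cabin 1: 18 = 18
  cabin 2: 18 = 18
  cabin 3: 16 = 16
  cabin 4: 16 = 16
  cabin 5: 14 + 5 = 19
  cabin 6: 14 = 14
  cabin 7: 13 = 13
  cabin 8: 12 = 12
This matches the lower bound, so 8 is optimal.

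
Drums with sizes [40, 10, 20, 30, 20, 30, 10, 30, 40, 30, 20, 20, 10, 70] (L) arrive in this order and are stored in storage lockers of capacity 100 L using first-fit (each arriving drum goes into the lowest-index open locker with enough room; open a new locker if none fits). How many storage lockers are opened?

  40 → locker 1 (new)  [load 40/100]
  10 → locker 1  [load 50/100]
  20 → locker 1  [load 70/100]
  30 → locker 1  [load 100/100]
  20 → locker 2 (new)  [load 20/100]
  30 → locker 2  [load 50/100]
  10 → locker 2  [load 60/100]
  30 → locker 2  [load 90/100]
  40 → locker 3 (new)  [load 40/100]
  30 → locker 3  [load 70/100]
  20 → locker 3  [load 90/100]
  20 → locker 4 (new)  [load 20/100]
  10 → locker 2  [load 100/100]
  70 → locker 4  [load 90/100]
4 storage lockers opened.

4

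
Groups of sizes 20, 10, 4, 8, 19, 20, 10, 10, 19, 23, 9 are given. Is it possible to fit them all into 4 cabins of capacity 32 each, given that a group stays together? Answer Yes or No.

No

Total = 152; ⌈152/32⌉ = 5.
At least 5 cabins are required, but only 4 are allowed.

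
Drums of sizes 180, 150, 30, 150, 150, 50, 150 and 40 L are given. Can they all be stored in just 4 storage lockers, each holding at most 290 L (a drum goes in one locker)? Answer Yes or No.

Total = 900 L; ⌈900/290⌉ = 4.
5 drums each exceed half the capacity and cannot share a locker, forcing at least 5 storage lockers.
At least 5 storage lockers are required, but only 4 are allowed.

No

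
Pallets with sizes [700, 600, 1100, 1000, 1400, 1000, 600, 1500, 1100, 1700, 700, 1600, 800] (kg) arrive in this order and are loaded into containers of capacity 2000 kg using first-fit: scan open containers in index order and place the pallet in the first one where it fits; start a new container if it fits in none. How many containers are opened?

  700 → container 1 (new)  [load 700/2000]
  600 → container 1  [load 1300/2000]
  1100 → container 2 (new)  [load 1100/2000]
  1000 → container 3 (new)  [load 1000/2000]
  1400 → container 4 (new)  [load 1400/2000]
  1000 → container 3  [load 2000/2000]
  600 → container 1  [load 1900/2000]
  1500 → container 5 (new)  [load 1500/2000]
  1100 → container 6 (new)  [load 1100/2000]
  1700 → container 7 (new)  [load 1700/2000]
  700 → container 2  [load 1800/2000]
  1600 → container 8 (new)  [load 1600/2000]
  800 → container 6  [load 1900/2000]
8 containers opened.

8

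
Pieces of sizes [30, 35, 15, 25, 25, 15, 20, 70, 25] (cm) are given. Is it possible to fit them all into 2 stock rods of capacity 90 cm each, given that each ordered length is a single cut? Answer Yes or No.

Total = 260 cm; ⌈260/90⌉ = 3.
At least 3 stock rods are required, but only 2 are allowed.

No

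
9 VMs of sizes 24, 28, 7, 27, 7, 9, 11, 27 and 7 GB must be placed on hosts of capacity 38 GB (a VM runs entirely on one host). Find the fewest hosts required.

4

Total = 28 + 27 + 27 + 24 + 11 + 9 + 7 + 7 + 7 = 147 GB.
Lower bound: ⌈147/38⌉ = 4 hosts.
A packing using 4 hosts:
  host 1: 28 + 9 = 37
  host 2: 27 + 11 = 38
  host 3: 27 + 7 = 34
  host 4: 24 + 7 + 7 = 38
This matches the lower bound, so 4 is optimal.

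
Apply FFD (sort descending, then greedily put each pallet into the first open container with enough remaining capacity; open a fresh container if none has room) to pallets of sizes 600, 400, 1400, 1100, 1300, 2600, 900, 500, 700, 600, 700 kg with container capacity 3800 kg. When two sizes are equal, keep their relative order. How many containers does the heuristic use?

Sorted descending: 2600, 1400, 1300, 1100, 900, 700, 700, 600, 600, 500, 400.
  2600 → container 1 (new)  [load 2600/3800]
  1400 → container 2 (new)  [load 1400/3800]
  1300 → container 2  [load 2700/3800]
  1100 → container 1  [load 3700/3800]
  900 → container 2  [load 3600/3800]
  700 → container 3 (new)  [load 700/3800]
  700 → container 3  [load 1400/3800]
  600 → container 3  [load 2000/3800]
  600 → container 3  [load 2600/3800]
  500 → container 3  [load 3100/3800]
  400 → container 3  [load 3500/3800]
3 containers opened.

3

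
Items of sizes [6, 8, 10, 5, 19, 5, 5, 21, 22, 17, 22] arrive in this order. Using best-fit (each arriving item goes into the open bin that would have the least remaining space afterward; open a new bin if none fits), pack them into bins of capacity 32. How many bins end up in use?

  6 → bin 1 (new)  [load 6/32]
  8 → bin 1  [load 14/32]
  10 → bin 1  [load 24/32]
  5 → bin 1  [load 29/32]
  19 → bin 2 (new)  [load 19/32]
  5 → bin 2  [load 24/32]
  5 → bin 2  [load 29/32]
  21 → bin 3 (new)  [load 21/32]
  22 → bin 4 (new)  [load 22/32]
  17 → bin 5 (new)  [load 17/32]
  22 → bin 6 (new)  [load 22/32]
6 bins opened.

6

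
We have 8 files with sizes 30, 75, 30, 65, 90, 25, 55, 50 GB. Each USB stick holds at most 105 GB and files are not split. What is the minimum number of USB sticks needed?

5

Total = 90 + 75 + 65 + 55 + 50 + 30 + 30 + 25 = 420 GB.
Lower bound: ⌈420/105⌉ = 4 USB sticks.
A packing using 5 USB sticks:
  USB stick 1: 90 = 90
  USB stick 2: 75 + 30 = 105
  USB stick 3: 65 + 30 = 95
  USB stick 4: 55 + 50 = 105
  USB stick 5: 25 = 25
No arrangement into 4 USB sticks stays within capacity, so 5 is optimal.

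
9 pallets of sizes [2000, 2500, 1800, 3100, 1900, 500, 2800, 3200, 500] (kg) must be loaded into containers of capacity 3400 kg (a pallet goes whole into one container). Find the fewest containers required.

7

Total = 3200 + 3100 + 2800 + 2500 + 2000 + 1900 + 1800 + 500 + 500 = 18300 kg.
Lower bound: ⌈18300/3400⌉ = 6 containers.
Also, 7 pallets each exceed 1700 kg, and no two of those can share a container, so at least 7 containers are needed.
A packing using 7 containers:
  container 1: 3200 = 3200
  container 2: 3100 = 3100
  container 3: 2800 + 500 = 3300
  container 4: 2500 + 500 = 3000
  container 5: 2000 = 2000
  container 6: 1900 = 1900
  container 7: 1800 = 1800
This matches the lower bound, so 7 is optimal.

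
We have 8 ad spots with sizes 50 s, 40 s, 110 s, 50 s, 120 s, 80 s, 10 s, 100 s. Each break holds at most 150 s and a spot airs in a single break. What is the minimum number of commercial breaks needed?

Total = 120 + 110 + 100 + 80 + 50 + 50 + 40 + 10 = 560 s.
Lower bound: ⌈560/150⌉ = 4 commercial breaks.
A packing using 4 commercial breaks:
  break 1: 120 + 10 = 130
  break 2: 110 + 40 = 150
  break 3: 100 + 50 = 150
  break 4: 80 + 50 = 130
This matches the lower bound, so 4 is optimal.

4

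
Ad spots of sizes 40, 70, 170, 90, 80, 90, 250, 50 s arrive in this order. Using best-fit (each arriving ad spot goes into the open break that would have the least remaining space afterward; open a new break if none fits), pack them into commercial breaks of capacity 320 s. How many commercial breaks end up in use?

  40 → break 1 (new)  [load 40/320]
  70 → break 1  [load 110/320]
  170 → break 1  [load 280/320]
  90 → break 2 (new)  [load 90/320]
  80 → break 2  [load 170/320]
  90 → break 2  [load 260/320]
  250 → break 3 (new)  [load 250/320]
  50 → break 2  [load 310/320]
3 commercial breaks opened.

3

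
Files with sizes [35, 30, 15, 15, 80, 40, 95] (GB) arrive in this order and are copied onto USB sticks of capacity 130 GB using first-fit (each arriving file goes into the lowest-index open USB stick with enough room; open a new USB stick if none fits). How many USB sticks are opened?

3

  35 → USB stick 1 (new)  [load 35/130]
  30 → USB stick 1  [load 65/130]
  15 → USB stick 1  [load 80/130]
  15 → USB stick 1  [load 95/130]
  80 → USB stick 2 (new)  [load 80/130]
  40 → USB stick 2  [load 120/130]
  95 → USB stick 3 (new)  [load 95/130]
3 USB sticks opened.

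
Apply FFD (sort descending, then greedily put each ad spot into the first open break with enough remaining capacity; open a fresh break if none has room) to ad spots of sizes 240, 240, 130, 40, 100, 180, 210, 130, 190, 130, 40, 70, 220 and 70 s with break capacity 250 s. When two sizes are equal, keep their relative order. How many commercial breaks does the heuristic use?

9

Sorted descending: 240, 240, 220, 210, 190, 180, 130, 130, 130, 100, 70, 70, 40, 40.
  240 → break 1 (new)  [load 240/250]
  240 → break 2 (new)  [load 240/250]
  220 → break 3 (new)  [load 220/250]
  210 → break 4 (new)  [load 210/250]
  190 → break 5 (new)  [load 190/250]
  180 → break 6 (new)  [load 180/250]
  130 → break 7 (new)  [load 130/250]
  130 → break 8 (new)  [load 130/250]
  130 → break 9 (new)  [load 130/250]
  100 → break 7  [load 230/250]
  70 → break 6  [load 250/250]
  70 → break 8  [load 200/250]
  40 → break 4  [load 250/250]
  40 → break 5  [load 230/250]
9 commercial breaks opened.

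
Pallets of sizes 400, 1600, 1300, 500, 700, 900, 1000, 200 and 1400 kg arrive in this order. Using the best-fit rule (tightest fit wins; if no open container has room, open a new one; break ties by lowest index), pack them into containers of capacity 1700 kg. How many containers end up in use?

  400 → container 1 (new)  [load 400/1700]
  1600 → container 2 (new)  [load 1600/1700]
  1300 → container 1  [load 1700/1700]
  500 → container 3 (new)  [load 500/1700]
  700 → container 3  [load 1200/1700]
  900 → container 4 (new)  [load 900/1700]
  1000 → container 5 (new)  [load 1000/1700]
  200 → container 3  [load 1400/1700]
  1400 → container 6 (new)  [load 1400/1700]
6 containers opened.

6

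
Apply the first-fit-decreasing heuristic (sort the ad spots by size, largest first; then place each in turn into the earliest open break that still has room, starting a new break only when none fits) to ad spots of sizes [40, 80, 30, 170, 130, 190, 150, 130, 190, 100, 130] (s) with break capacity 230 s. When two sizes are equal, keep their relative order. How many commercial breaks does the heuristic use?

Sorted descending: 190, 190, 170, 150, 130, 130, 130, 100, 80, 40, 30.
  190 → break 1 (new)  [load 190/230]
  190 → break 2 (new)  [load 190/230]
  170 → break 3 (new)  [load 170/230]
  150 → break 4 (new)  [load 150/230]
  130 → break 5 (new)  [load 130/230]
  130 → break 6 (new)  [load 130/230]
  130 → break 7 (new)  [load 130/230]
  100 → break 5  [load 230/230]
  80 → break 4  [load 230/230]
  40 → break 1  [load 230/230]
  30 → break 2  [load 220/230]
7 commercial breaks opened.

7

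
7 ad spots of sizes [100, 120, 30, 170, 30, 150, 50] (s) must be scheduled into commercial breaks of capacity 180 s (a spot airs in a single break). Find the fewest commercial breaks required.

Total = 170 + 150 + 120 + 100 + 50 + 30 + 30 = 650 s.
Lower bound: ⌈650/180⌉ = 4 commercial breaks.
A packing using 4 commercial breaks:
  break 1: 170 = 170
  break 2: 150 + 30 = 180
  break 3: 120 + 50 = 170
  break 4: 100 + 30 = 130
This matches the lower bound, so 4 is optimal.

4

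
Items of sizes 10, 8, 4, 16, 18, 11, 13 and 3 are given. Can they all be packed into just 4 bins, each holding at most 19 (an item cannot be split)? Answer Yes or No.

No

Total = 83; ⌈83/19⌉ = 5.
At least 5 bins are required, but only 4 are allowed.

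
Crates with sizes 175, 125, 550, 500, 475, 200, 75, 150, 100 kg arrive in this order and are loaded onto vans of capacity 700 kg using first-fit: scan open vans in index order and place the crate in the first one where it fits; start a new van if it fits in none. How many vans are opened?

4

  175 → van 1 (new)  [load 175/700]
  125 → van 1  [load 300/700]
  550 → van 2 (new)  [load 550/700]
  500 → van 3 (new)  [load 500/700]
  475 → van 4 (new)  [load 475/700]
  200 → van 1  [load 500/700]
  75 → van 1  [load 575/700]
  150 → van 2  [load 700/700]
  100 → van 1  [load 675/700]
4 vans opened.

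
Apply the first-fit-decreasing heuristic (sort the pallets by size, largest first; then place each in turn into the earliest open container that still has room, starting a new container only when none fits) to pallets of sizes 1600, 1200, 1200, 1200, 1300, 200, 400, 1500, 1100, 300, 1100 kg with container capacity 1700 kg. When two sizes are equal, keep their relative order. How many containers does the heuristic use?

8

Sorted descending: 1600, 1500, 1300, 1200, 1200, 1200, 1100, 1100, 400, 300, 200.
  1600 → container 1 (new)  [load 1600/1700]
  1500 → container 2 (new)  [load 1500/1700]
  1300 → container 3 (new)  [load 1300/1700]
  1200 → container 4 (new)  [load 1200/1700]
  1200 → container 5 (new)  [load 1200/1700]
  1200 → container 6 (new)  [load 1200/1700]
  1100 → container 7 (new)  [load 1100/1700]
  1100 → container 8 (new)  [load 1100/1700]
  400 → container 3  [load 1700/1700]
  300 → container 4  [load 1500/1700]
  200 → container 2  [load 1700/1700]
8 containers opened.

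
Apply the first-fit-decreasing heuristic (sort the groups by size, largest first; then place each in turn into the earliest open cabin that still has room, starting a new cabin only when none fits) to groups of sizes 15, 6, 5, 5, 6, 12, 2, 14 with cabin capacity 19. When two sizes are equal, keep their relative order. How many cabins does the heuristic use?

Sorted descending: 15, 14, 12, 6, 6, 5, 5, 2.
  15 → cabin 1 (new)  [load 15/19]
  14 → cabin 2 (new)  [load 14/19]
  12 → cabin 3 (new)  [load 12/19]
  6 → cabin 3  [load 18/19]
  6 → cabin 4 (new)  [load 6/19]
  5 → cabin 2  [load 19/19]
  5 → cabin 4  [load 11/19]
  2 → cabin 1  [load 17/19]
4 cabins opened.

4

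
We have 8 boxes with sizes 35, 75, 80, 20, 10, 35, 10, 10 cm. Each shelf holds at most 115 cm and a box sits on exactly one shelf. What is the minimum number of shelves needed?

3

Total = 80 + 75 + 35 + 35 + 20 + 10 + 10 + 10 = 275 cm.
Lower bound: ⌈275/115⌉ = 3 shelves.
A packing using 3 shelves:
  shelf 1: 80 + 35 = 115
  shelf 2: 75 + 35 = 110
  shelf 3: 20 + 10 + 10 + 10 = 50
This matches the lower bound, so 3 is optimal.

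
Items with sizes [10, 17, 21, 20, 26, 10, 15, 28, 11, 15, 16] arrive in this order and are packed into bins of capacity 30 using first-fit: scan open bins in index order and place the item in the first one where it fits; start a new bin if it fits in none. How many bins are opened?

  10 → bin 1 (new)  [load 10/30]
  17 → bin 1  [load 27/30]
  21 → bin 2 (new)  [load 21/30]
  20 → bin 3 (new)  [load 20/30]
  26 → bin 4 (new)  [load 26/30]
  10 → bin 3  [load 30/30]
  15 → bin 5 (new)  [load 15/30]
  28 → bin 6 (new)  [load 28/30]
  11 → bin 5  [load 26/30]
  15 → bin 7 (new)  [load 15/30]
  16 → bin 8 (new)  [load 16/30]
8 bins opened.

8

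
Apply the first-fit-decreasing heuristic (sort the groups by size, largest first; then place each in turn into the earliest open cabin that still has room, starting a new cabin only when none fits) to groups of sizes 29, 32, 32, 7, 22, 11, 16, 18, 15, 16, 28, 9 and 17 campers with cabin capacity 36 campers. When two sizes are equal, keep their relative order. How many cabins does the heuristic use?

8

Sorted descending: 32, 32, 29, 28, 22, 18, 17, 16, 16, 15, 11, 9, 7.
  32 → cabin 1 (new)  [load 32/36]
  32 → cabin 2 (new)  [load 32/36]
  29 → cabin 3 (new)  [load 29/36]
  28 → cabin 4 (new)  [load 28/36]
  22 → cabin 5 (new)  [load 22/36]
  18 → cabin 6 (new)  [load 18/36]
  17 → cabin 6  [load 35/36]
  16 → cabin 7 (new)  [load 16/36]
  16 → cabin 7  [load 32/36]
  15 → cabin 8 (new)  [load 15/36]
  11 → cabin 5  [load 33/36]
  9 → cabin 8  [load 24/36]
  7 → cabin 3  [load 36/36]
8 cabins opened.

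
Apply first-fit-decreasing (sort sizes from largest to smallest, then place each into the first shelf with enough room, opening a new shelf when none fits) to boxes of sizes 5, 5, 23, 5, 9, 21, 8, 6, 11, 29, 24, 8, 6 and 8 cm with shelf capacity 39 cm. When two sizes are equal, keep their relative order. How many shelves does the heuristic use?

Sorted descending: 29, 24, 23, 21, 11, 9, 8, 8, 8, 6, 6, 5, 5, 5.
  29 → shelf 1 (new)  [load 29/39]
  24 → shelf 2 (new)  [load 24/39]
  23 → shelf 3 (new)  [load 23/39]
  21 → shelf 4 (new)  [load 21/39]
  11 → shelf 2  [load 35/39]
  9 → shelf 1  [load 38/39]
  8 → shelf 3  [load 31/39]
  8 → shelf 3  [load 39/39]
  8 → shelf 4  [load 29/39]
  6 → shelf 4  [load 35/39]
  6 → shelf 5 (new)  [load 6/39]
  5 → shelf 5  [load 11/39]
  5 → shelf 5  [load 16/39]
  5 → shelf 5  [load 21/39]
5 shelves opened.

5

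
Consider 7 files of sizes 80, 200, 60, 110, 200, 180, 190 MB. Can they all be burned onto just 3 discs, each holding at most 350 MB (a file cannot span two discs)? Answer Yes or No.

Total = 1020 MB; ⌈1020/350⌉ = 3.
4 files each exceed half the capacity and cannot share a disc, forcing at least 4 discs.
At least 4 discs are required, but only 3 are allowed.

No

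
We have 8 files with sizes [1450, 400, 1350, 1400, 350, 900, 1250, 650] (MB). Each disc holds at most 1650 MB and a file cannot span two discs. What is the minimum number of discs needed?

6

Total = 1450 + 1400 + 1350 + 1250 + 900 + 650 + 400 + 350 = 7750 MB.
Lower bound: ⌈7750/1650⌉ = 5 discs.
A packing using 6 discs:
  disc 1: 1450 = 1450
  disc 2: 1400 = 1400
  disc 3: 1350 = 1350
  disc 4: 1250 + 400 = 1650
  disc 5: 900 + 650 = 1550
  disc 6: 350 = 350
No arrangement into 5 discs stays within capacity, so 6 is optimal.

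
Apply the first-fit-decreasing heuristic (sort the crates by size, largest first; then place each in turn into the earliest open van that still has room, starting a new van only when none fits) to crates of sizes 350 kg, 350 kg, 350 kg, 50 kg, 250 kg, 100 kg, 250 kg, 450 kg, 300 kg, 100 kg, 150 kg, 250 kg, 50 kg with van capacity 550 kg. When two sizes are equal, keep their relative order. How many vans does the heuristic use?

Sorted descending: 450, 350, 350, 350, 300, 250, 250, 250, 150, 100, 100, 50, 50.
  450 → van 1 (new)  [load 450/550]
  350 → van 2 (new)  [load 350/550]
  350 → van 3 (new)  [load 350/550]
  350 → van 4 (new)  [load 350/550]
  300 → van 5 (new)  [load 300/550]
  250 → van 5  [load 550/550]
  250 → van 6 (new)  [load 250/550]
  250 → van 6  [load 500/550]
  150 → van 2  [load 500/550]
  100 → van 1  [load 550/550]
  100 → van 3  [load 450/550]
  50 → van 2  [load 550/550]
  50 → van 3  [load 500/550]
6 vans opened.

6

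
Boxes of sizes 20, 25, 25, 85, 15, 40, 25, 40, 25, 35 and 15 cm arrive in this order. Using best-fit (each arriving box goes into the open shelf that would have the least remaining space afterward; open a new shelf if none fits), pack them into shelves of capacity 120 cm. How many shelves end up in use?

  20 → shelf 1 (new)  [load 20/120]
  25 → shelf 1  [load 45/120]
  25 → shelf 1  [load 70/120]
  85 → shelf 2 (new)  [load 85/120]
  15 → shelf 2  [load 100/120]
  40 → shelf 1  [load 110/120]
  25 → shelf 3 (new)  [load 25/120]
  40 → shelf 3  [load 65/120]
  25 → shelf 3  [load 90/120]
  35 → shelf 4 (new)  [load 35/120]
  15 → shelf 2  [load 115/120]
4 shelves opened.

4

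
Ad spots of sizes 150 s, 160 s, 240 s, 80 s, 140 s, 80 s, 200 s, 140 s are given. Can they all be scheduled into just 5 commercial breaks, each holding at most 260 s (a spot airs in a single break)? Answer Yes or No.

No

Total = 1190 s; ⌈1190/260⌉ = 5.
6 ad spots each exceed half the capacity and cannot share a break, forcing at least 6 commercial breaks.
At least 6 commercial breaks are required, but only 5 are allowed.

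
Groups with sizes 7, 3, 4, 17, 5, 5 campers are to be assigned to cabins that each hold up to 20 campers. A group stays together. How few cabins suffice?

3

Total = 17 + 7 + 5 + 5 + 4 + 3 = 41 campers.
Lower bound: ⌈41/20⌉ = 3 cabins.
A packing using 3 cabins:
  cabin 1: 17 + 3 = 20
  cabin 2: 7 + 5 + 5 = 17
  cabin 3: 4 = 4
This matches the lower bound, so 3 is optimal.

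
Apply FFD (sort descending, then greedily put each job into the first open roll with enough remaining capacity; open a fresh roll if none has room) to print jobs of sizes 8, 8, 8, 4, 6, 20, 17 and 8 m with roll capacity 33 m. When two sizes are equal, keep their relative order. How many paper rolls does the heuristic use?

Sorted descending: 20, 17, 8, 8, 8, 8, 6, 4.
  20 → roll 1 (new)  [load 20/33]
  17 → roll 2 (new)  [load 17/33]
  8 → roll 1  [load 28/33]
  8 → roll 2  [load 25/33]
  8 → roll 2  [load 33/33]
  8 → roll 3 (new)  [load 8/33]
  6 → roll 3  [load 14/33]
  4 → roll 1  [load 32/33]
3 paper rolls opened.

3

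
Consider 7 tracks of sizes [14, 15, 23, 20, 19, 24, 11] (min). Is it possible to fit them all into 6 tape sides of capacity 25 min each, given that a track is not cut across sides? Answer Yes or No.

A valid assignment using 6 tape sides:
  side 1: 24 = 24
  side 2: 23 = 23
  side 3: 20 = 20
  side 4: 19 = 19
  side 5: 15 = 15
  side 6: 14 + 11 = 25
Every load is within 25 min, so 6 tape sides suffice.

Yes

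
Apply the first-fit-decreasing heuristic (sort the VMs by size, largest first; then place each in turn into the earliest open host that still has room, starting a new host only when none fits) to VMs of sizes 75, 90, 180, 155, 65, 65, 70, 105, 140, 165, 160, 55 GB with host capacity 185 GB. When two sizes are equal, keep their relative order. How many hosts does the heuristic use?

Sorted descending: 180, 165, 160, 155, 140, 105, 90, 75, 70, 65, 65, 55.
  180 → host 1 (new)  [load 180/185]
  165 → host 2 (new)  [load 165/185]
  160 → host 3 (new)  [load 160/185]
  155 → host 4 (new)  [load 155/185]
  140 → host 5 (new)  [load 140/185]
  105 → host 6 (new)  [load 105/185]
  90 → host 7 (new)  [load 90/185]
  75 → host 6  [load 180/185]
  70 → host 7  [load 160/185]
  65 → host 8 (new)  [load 65/185]
  65 → host 8  [load 130/185]
  55 → host 8  [load 185/185]
8 hosts opened.

8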